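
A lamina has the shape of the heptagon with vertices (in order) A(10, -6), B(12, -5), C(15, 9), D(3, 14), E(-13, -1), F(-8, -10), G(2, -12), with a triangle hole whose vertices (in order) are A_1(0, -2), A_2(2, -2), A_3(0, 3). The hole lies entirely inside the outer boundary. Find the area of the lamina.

Outer boundary:
Cross-terms: 22, 183, 183, 179, 122, 116, 108  ⇒  Σ = 913
Area = |Σ|/2 = 456.5.
Hole:
Apply the surveyor's formula: 2A = Σ (x_i·y_{i+1} − x_{i+1}·y_i), indices taken mod 3.
Σ = (4) + (6) + (0) = 10
Area = |Σ|/2 = 5.
Net area = 456.5 − 5 = 451.5.

451.5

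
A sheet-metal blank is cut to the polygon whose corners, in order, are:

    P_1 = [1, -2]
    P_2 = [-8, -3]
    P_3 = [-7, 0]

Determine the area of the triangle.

13

Apply the surveyor's formula: 2A = Σ (x_i·y_{i+1} − x_{i+1}·y_i), indices taken mod 3.
Cross-terms: -19, -21, 14  ⇒  Σ = -26
Area = |Σ|/2 = 13.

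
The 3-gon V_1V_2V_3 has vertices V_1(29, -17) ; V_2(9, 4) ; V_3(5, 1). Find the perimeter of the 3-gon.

64

|V_1V_2| = √((-20)² + (21)²) = √841 = 29
|V_2V_3| = √((-4)² + (-3)²) = √25 = 5
|V_3V_1| = √((24)² + (-18)²) = √900 = 30
Perimeter = 29 + 5 + 30 = 64.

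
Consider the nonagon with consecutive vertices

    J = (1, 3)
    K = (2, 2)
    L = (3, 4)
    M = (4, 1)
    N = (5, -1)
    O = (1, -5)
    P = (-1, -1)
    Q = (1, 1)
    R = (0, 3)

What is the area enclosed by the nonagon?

Apply the shoelace (surveyor's) formula: 2A = Σ (x_i·y_{i+1} − x_{i+1}·y_i), indices taken mod 9.
Σ = (-4) + (2) + (-13) + (-9) + (-24) + (-6) + (0) + (3) + (-3) = -54
Area = |Σ|/2 = 27.

27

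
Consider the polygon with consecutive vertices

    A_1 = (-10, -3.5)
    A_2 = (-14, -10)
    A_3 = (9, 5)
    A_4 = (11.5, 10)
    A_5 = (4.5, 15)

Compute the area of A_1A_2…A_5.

Apply Gauss's area formula: 2A = Σ (x_i·y_{i+1} − x_{i+1}·y_i), indices taken mod 5.
Cross-terms: 51, 20, 32.5, 127.5, 134.25  ⇒  Σ = 365.25
Area = |Σ|/2 = 182.625.

182.625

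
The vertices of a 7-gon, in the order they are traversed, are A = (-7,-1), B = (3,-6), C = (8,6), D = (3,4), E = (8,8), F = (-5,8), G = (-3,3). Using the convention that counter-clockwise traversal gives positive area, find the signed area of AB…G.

Cross-terms: 45, 66, 14, -8, 104, 9, 24  ⇒  Σ = 254
Signed area = Σ/2 = 127 (positive ⇒ counter-clockwise traversal).

127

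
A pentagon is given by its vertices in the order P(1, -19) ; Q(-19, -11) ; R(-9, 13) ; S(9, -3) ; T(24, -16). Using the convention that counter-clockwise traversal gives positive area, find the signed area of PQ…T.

Apply Gauss's area formula: 2A = Σ (x_i·y_{i+1} − x_{i+1}·y_i), indices taken mod 5.
Σ = (-372) + (-346) + (-90) + (-72) + (-440) = -1320
Signed area = Σ/2 = -660 (negative ⇒ clockwise traversal).

-660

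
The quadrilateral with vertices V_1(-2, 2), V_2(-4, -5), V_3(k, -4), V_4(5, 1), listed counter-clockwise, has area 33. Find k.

0

The doubled signed area Σ (x_i y_{i+1} − x_{i+1} y_i) is linear in k.
With k=0 it equals 66; the coefficient of k is 6 (from the two edges through V_3).
So 6·k + 66 = 2·33 = 66 ⇒ k = 0.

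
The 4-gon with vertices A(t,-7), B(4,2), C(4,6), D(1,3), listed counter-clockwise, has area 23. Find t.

-3

The doubled signed area Σ (x_i y_{i+1} − x_{i+1} y_i) is linear in t.
With t=0 it equals 43; the coefficient of t is -1 (from the two edges through A).
So -1·t + 43 = 2·23 = 46 ⇒ t = -3.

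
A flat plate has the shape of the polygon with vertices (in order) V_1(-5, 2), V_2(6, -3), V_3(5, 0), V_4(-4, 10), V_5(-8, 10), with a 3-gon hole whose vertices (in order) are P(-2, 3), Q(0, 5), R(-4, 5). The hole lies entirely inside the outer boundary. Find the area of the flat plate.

Outer boundary:
Apply the shoelace (surveyor's) formula: 2A = Σ (x_i·y_{i+1} − x_{i+1}·y_i), indices taken mod 5.
Σ = (3) + (15) + (50) + (40) + (34) = 142
Area = |Σ|/2 = 71.
Hole:
Apply the surveyor's formula: 2A = Σ (x_i·y_{i+1} − x_{i+1}·y_i), indices taken mod 3.
Σ = (-10) + (20) + (-2) = 8
Area = |Σ|/2 = 4.
Net area = 71 − 4 = 67.

67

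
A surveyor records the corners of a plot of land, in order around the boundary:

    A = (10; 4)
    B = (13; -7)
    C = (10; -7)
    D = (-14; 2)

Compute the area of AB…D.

148.5

Apply the shoelace formula: 2A = Σ (x_i·y_{i+1} − x_{i+1}·y_i), indices taken mod 4.
A→B: (10)(-7) − (13)(4) = -122
B→C: (13)(-7) − (10)(-7) = -21
C→D: (10)(2) − (-14)(-7) = -78
D→A: (-14)(4) − (10)(2) = -76
Σ = -297
Area = |Σ|/2 = 148.5.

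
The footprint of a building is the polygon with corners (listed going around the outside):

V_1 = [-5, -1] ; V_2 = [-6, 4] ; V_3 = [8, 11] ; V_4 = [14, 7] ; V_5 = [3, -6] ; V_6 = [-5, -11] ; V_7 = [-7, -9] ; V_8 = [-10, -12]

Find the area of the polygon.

239

Apply the surveyor's formula: 2A = Σ (x_i·y_{i+1} − x_{i+1}·y_i), indices taken mod 8.
V_1→V_2: (-5)(4) − (-6)(-1) = -26
V_2→V_3: (-6)(11) − (8)(4) = -98
V_3→V_4: (8)(7) − (14)(11) = -98
V_4→V_5: (14)(-6) − (3)(7) = -105
V_5→V_6: (3)(-11) − (-5)(-6) = -63
V_6→V_7: (-5)(-9) − (-7)(-11) = -32
V_7→V_8: (-7)(-12) − (-10)(-9) = -6
V_8→V_1: (-10)(-1) − (-5)(-12) = -50
Σ = -478
Area = |Σ|/2 = 239.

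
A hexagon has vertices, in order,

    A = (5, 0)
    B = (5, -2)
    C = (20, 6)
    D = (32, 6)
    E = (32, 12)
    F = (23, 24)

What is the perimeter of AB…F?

|AB| = √((0)² + (-2)²) = √4 = 2
|BC| = √((15)² + (8)²) = √289 = 17
|CD| = √((12)² + (0)²) = √144 = 12
|DE| = √((0)² + (6)²) = √36 = 6
|EF| = √((-9)² + (12)²) = √225 = 15
|FA| = √((-18)² + (-24)²) = √900 = 30
Perimeter = 2 + 17 + 12 + 6 + 15 + 30 = 82.

82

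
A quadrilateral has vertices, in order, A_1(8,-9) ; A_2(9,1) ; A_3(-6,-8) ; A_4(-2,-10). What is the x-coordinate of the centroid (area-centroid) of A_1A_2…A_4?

47/15

Apply the surveyor's formula. First the cross-terms c_i = x_i·y_{i+1} − x_{i+1}·y_i:
  89, -66, 44, 98  ⇒  2A = 165, A = 82.5.
Then Σ (x_i + x_{i+1})·c_i = 1551, so x̄ = 1551 / (6·82.5) = 47/15.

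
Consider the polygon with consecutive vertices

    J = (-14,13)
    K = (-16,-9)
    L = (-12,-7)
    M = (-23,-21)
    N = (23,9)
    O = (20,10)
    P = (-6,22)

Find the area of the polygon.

Apply Gauss's area formula: 2A = Σ (x_i·y_{i+1} − x_{i+1}·y_i), indices taken mod 7.
Cross-terms: 334, 4, 91, 276, 50, 500, 230  ⇒  Σ = 1485
Area = |Σ|/2 = 742.5.

742.5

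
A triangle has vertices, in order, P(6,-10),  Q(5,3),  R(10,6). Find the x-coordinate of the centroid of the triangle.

Apply the shoelace (surveyor's) formula. First the cross-terms c_i = x_i·y_{i+1} − x_{i+1}·y_i:
  68, 0, -136  ⇒  2A = -68, A = -34.
Then Σ (x_i + x_{i+1})·c_i = -1428, so x̄ = -1428 / (6·(-34)) = 7.

7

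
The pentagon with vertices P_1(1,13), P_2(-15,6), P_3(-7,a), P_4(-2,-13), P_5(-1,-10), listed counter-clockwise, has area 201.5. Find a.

-5

Write out the shoelace sum; only the two edges meeting at P_3 involve a:
2·Area = [((-15)·a − (-7)·6) + ((-7)·(-13) − (-2)·a)] + 205
       = -13·a + 338 = 403
⇒ a = -5.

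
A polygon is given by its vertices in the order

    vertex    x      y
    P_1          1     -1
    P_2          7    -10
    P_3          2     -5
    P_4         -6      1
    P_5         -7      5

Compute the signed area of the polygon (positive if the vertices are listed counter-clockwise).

-33.5

Apply the shoelace formula: 2A = Σ (x_i·y_{i+1} − x_{i+1}·y_i), indices taken mod 5.
Σ = (-3) + (-15) + (-28) + (-23) + (2) = -67
Signed area = Σ/2 = -33.5 (negative ⇒ clockwise traversal).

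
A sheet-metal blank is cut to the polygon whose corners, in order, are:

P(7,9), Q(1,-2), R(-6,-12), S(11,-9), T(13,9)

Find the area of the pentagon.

Apply the shoelace formula: 2A = Σ (x_i·y_{i+1} − x_{i+1}·y_i), indices taken mod 5.
P→Q: (7)(-2) − (1)(9) = -23
Q→R: (1)(-12) − (-6)(-2) = -24
R→S: (-6)(-9) − (11)(-12) = 186
S→T: (11)(9) − (13)(-9) = 216
T→P: (13)(9) − (7)(9) = 54
Σ = 409
Area = |Σ|/2 = 204.5.

204.5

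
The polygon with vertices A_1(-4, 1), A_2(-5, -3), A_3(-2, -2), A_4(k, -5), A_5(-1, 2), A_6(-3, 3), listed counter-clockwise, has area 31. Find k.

The doubled signed area Σ (x_i y_{i+1} − x_{i+1} y_i) is linear in k.
With k=0 it equals 38; the coefficient of k is 4 (from the two edges through A_4).
So 4·k + 38 = 2·31 = 62 ⇒ k = 6.

6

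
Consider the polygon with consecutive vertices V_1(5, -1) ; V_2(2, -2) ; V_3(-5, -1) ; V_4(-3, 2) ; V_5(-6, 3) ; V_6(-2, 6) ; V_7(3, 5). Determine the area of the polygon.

V_1→V_2: (5)(-2) − (2)(-1) = -8
V_2→V_3: (2)(-1) − (-5)(-2) = -12
V_3→V_4: (-5)(2) − (-3)(-1) = -13
V_4→V_5: (-3)(3) − (-6)(2) = 3
V_5→V_6: (-6)(6) − (-2)(3) = -30
V_6→V_7: (-2)(5) − (3)(6) = -28
V_7→V_1: (3)(-1) − (5)(5) = -28
Σ = -116
Area = |Σ|/2 = 58.

58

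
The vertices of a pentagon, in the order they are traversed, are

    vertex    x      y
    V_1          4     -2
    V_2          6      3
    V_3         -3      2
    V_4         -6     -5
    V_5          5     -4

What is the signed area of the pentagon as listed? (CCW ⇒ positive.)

63.5

Σ = (24) + (21) + (27) + (49) + (6) = 127
Signed area = Σ/2 = 63.5 (positive ⇒ counter-clockwise traversal).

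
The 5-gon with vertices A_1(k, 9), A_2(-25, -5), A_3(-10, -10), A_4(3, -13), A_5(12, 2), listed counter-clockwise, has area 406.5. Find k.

Write out the shoelace sum; only the two edges meeting at A_1 involve k:
2·Area = [(12·9 − k·2) + (k·(-5) − (-25)·9)] + 522
       = -7·k + 855 = 813
⇒ k = 6.

6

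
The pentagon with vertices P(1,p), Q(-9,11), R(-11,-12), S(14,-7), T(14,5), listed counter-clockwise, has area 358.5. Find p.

Write out the shoelace sum; only the two edges meeting at P involve p:
2·Area = [(14·p − 1·5) + (1·11 − (-9)·p)] + 642
       = 23·p + 648 = 717
⇒ p = 3.

3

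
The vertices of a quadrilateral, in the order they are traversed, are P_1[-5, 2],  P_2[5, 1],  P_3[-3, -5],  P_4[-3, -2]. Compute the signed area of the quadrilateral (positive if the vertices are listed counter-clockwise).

Apply the surveyor's formula: 2A = Σ (x_i·y_{i+1} − x_{i+1}·y_i), indices taken mod 4.
Cross-terms: -15, -22, -9, -16  ⇒  Σ = -62
Signed area = Σ/2 = -31 (negative ⇒ clockwise traversal).

-31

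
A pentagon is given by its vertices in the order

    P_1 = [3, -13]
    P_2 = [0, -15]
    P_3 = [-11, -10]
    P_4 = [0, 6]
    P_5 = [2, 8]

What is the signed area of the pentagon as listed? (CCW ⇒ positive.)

-169

Apply Gauss's area formula: 2A = Σ (x_i·y_{i+1} − x_{i+1}·y_i), indices taken mod 5.
Σ = (-45) + (-165) + (-66) + (-12) + (-50) = -338
Signed area = Σ/2 = -169 (negative ⇒ clockwise traversal).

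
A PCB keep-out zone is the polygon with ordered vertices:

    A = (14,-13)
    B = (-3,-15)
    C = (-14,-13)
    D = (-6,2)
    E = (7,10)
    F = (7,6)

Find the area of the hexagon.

Apply the surveyor's formula: 2A = Σ (x_i·y_{i+1} − x_{i+1}·y_i), indices taken mod 6.
A→B: (14)(-15) − (-3)(-13) = -249
B→C: (-3)(-13) − (-14)(-15) = -171
C→D: (-14)(2) − (-6)(-13) = -106
D→E: (-6)(10) − (7)(2) = -74
E→F: (7)(6) − (7)(10) = -28
F→A: (7)(-13) − (14)(6) = -175
Σ = -803
Area = |Σ|/2 = 401.5.

401.5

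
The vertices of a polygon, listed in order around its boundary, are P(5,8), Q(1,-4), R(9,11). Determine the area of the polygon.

18

Apply the surveyor's formula: 2A = Σ (x_i·y_{i+1} − x_{i+1}·y_i), indices taken mod 3.
P→Q: (5)(-4) − (1)(8) = -28
Q→R: (1)(11) − (9)(-4) = 47
R→P: (9)(8) − (5)(11) = 17
Σ = 36
Area = |Σ|/2 = 18.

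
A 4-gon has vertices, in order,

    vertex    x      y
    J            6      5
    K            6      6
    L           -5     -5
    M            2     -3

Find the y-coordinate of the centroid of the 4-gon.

Apply Gauss's area formula. First the cross-terms c_i = x_i·y_{i+1} − x_{i+1}·y_i:
  6, 0, 25, 28  ⇒  2A = 59, A = 29.5.
Then Σ (y_i + y_{i+1})·c_i = -78, so ȳ = -78 / (6·29.5) = -26/59.

-26/59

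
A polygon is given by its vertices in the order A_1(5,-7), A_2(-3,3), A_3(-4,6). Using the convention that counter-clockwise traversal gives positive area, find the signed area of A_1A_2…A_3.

-7

Apply the shoelace formula: 2A = Σ (x_i·y_{i+1} − x_{i+1}·y_i), indices taken mod 3.
A_1→A_2: (5)(3) − (-3)(-7) = -6
A_2→A_3: (-3)(6) − (-4)(3) = -6
A_3→A_1: (-4)(-7) − (5)(6) = -2
Σ = -14
Signed area = Σ/2 = -7 (negative ⇒ clockwise traversal).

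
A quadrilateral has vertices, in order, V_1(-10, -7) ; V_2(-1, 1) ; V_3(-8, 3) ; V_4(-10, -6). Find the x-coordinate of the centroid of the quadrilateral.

Apply Gauss's area formula. First the cross-terms c_i = x_i·y_{i+1} − x_{i+1}·y_i:
  -17, 5, 78, 10  ⇒  2A = 76, A = 38.
Then Σ (x_i + x_{i+1})·c_i = -1462, so x̄ = -1462 / (6·38) = -731/114.

-731/114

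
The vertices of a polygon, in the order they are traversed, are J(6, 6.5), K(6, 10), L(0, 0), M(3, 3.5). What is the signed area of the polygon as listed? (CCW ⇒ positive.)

9.75

J→K: (6)(10) − (6)(6.5) = 21
K→L: (6)(0) − (0)(10) = 0
L→M: (0)(3.5) − (3)(0) = 0
M→J: (3)(6.5) − (6)(3.5) = -1.5
Σ = 19.5
Signed area = Σ/2 = 9.75 (positive ⇒ counter-clockwise traversal).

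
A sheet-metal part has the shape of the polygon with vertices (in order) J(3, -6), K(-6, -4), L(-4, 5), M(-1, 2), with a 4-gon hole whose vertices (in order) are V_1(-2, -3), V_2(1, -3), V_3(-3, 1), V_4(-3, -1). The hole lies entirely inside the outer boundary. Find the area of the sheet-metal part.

41.5

Outer boundary:
Σ = (-48) + (-46) + (-3) + (0) = -97
Area = |Σ|/2 = 48.5.
Hole:
Cross-terms: 9, -8, 6, 7  ⇒  Σ = 14
Area = |Σ|/2 = 7.
Net area = 48.5 − 7 = 41.5.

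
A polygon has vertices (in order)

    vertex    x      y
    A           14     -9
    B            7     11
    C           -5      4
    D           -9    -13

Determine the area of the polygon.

Σ = (217) + (83) + (101) + (263) = 664
Area = |Σ|/2 = 332.

332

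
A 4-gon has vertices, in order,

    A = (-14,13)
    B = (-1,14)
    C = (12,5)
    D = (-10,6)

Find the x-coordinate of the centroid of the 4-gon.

Apply the surveyor's formula. First the cross-terms c_i = x_i·y_{i+1} − x_{i+1}·y_i:
  -183, -173, 122, -46  ⇒  2A = -280, A = -140.
Then Σ (x_i + x_{i+1})·c_i = 2190, so x̄ = 2190 / (6·(-140)) = -73/28.

-73/28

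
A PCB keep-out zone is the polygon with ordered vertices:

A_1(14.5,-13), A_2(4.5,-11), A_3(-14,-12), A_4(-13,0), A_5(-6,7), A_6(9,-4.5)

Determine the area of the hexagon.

321.875

Apply the surveyor's formula: 2A = Σ (x_i·y_{i+1} − x_{i+1}·y_i), indices taken mod 6.
Cross-terms: -101, -208, -156, -91, -36, -51.75  ⇒  Σ = -643.75
Area = |Σ|/2 = 321.875.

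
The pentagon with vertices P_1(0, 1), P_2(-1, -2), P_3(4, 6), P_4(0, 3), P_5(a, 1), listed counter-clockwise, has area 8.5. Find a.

Write out the shoelace sum; only the two edges meeting at P_5 involve a:
2·Area = [(0·1 − a·3) + (a·1 − 0·1)] + 15
       = -2·a + 15 = 17
⇒ a = -1.

-1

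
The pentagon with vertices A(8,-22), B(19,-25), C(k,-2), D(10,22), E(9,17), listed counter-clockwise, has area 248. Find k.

14

Write out the shoelace sum; only the two edges meeting at C involve k:
2·Area = [(19·(-2) − k·(-25)) + (k·22 − 10·(-2))] + -144
       = 47·k + -162 = 496
⇒ k = 14.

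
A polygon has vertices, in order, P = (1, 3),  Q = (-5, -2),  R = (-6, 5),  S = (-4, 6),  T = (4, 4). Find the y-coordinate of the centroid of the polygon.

103/36

Apply the shoelace formula. First the cross-terms c_i = x_i·y_{i+1} − x_{i+1}·y_i:
  13, -37, -16, -40, 8  ⇒  2A = -72, A = -36.
Then Σ (y_i + y_{i+1})·c_i = -618, so ȳ = -618 / (6·(-36)) = 103/36.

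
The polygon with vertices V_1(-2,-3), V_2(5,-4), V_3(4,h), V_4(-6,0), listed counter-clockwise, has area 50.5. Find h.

4

The doubled signed area Σ (x_i y_{i+1} − x_{i+1} y_i) is linear in h.
With h=0 it equals 57; the coefficient of h is 11 (from the two edges through V_3).
So 11·h + 57 = 2·50.5 = 101 ⇒ h = 4.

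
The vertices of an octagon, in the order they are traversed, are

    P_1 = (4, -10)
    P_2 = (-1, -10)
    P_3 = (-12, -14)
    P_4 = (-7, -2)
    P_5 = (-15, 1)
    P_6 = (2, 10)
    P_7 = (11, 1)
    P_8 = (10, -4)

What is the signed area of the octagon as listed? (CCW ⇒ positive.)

Apply the shoelace (surveyor's) formula: 2A = Σ (x_i·y_{i+1} − x_{i+1}·y_i), indices taken mod 8.
Σ = (-50) + (-106) + (-74) + (-37) + (-152) + (-108) + (-54) + (-84) = -665
Signed area = Σ/2 = -332.5 (negative ⇒ clockwise traversal).

-332.5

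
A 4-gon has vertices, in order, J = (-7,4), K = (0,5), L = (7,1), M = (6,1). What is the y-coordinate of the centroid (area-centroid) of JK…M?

Apply the surveyor's formula. First the cross-terms c_i = x_i·y_{i+1} − x_{i+1}·y_i:
  -35, -35, 1, 31  ⇒  2A = -38, A = -19.
Then Σ (y_i + y_{i+1})·c_i = -368, so ȳ = -368 / (6·(-19)) = 184/57.

184/57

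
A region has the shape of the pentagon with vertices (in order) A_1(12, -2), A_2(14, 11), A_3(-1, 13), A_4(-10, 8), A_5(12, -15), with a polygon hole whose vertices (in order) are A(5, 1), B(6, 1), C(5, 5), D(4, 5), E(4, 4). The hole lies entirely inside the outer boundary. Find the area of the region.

Outer boundary:
Apply the shoelace (surveyor's) formula: 2A = Σ (x_i·y_{i+1} − x_{i+1}·y_i), indices taken mod 5.
Σ = (160) + (193) + (122) + (54) + (156) = 685
Area = |Σ|/2 = 342.5.
Hole:
A→B: (5)(1) − (6)(1) = -1
B→C: (6)(5) − (5)(1) = 25
C→D: (5)(5) − (4)(5) = 5
D→E: (4)(4) − (4)(5) = -4
E→A: (4)(1) − (5)(4) = -16
Σ = 9
Area = |Σ|/2 = 4.5.
Net area = 342.5 − 4.5 = 338.

338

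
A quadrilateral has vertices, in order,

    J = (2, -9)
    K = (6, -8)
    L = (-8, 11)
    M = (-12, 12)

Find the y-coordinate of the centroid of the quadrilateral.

Apply the shoelace (surveyor's) formula. First the cross-terms c_i = x_i·y_{i+1} − x_{i+1}·y_i:
  38, 2, 36, 84  ⇒  2A = 160, A = 80.
Then Σ (y_i + y_{i+1})·c_i = 440, so ȳ = 440 / (6·80) = 11/12.

11/12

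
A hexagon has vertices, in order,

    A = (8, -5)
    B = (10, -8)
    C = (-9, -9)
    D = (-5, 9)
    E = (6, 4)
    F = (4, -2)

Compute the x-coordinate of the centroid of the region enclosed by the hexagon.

Apply the shoelace formula. First the cross-terms c_i = x_i·y_{i+1} − x_{i+1}·y_i:
  -14, -162, -126, -74, -28, -4  ⇒  2A = -408, A = -204.
Then Σ (x_i + x_{i+1})·c_i = 948, so x̄ = 948 / (6·(-204)) = -79/102.

-79/102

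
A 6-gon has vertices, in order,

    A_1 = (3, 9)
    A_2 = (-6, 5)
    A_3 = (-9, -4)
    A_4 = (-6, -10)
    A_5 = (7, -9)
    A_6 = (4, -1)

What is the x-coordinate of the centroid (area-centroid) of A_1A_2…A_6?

Apply the surveyor's formula. First the cross-terms c_i = x_i·y_{i+1} − x_{i+1}·y_i:
  69, 69, 66, 124, 29, 39  ⇒  2A = 396, A = 198.
Then Σ (x_i + x_{i+1})·c_i = -1516, so x̄ = -1516 / (6·198) = -379/297.

-379/297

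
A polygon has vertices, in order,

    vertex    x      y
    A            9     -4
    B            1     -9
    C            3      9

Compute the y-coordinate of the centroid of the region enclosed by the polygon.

Apply the shoelace formula. First the cross-terms c_i = x_i·y_{i+1} − x_{i+1}·y_i:
  -77, 36, -93  ⇒  2A = -134, A = -67.
Then Σ (y_i + y_{i+1})·c_i = 536, so ȳ = 536 / (6·(-67)) = -4/3.

-4/3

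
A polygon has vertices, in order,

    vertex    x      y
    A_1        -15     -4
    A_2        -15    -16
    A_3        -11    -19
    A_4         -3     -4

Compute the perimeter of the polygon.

46

|A_1A_2| = √((0)² + (-12)²) = √144 = 12
|A_2A_3| = √((4)² + (-3)²) = √25 = 5
|A_3A_4| = √((8)² + (15)²) = √289 = 17
|A_4A_1| = √((-12)² + (0)²) = √144 = 12
Perimeter = 12 + 5 + 17 + 12 = 46.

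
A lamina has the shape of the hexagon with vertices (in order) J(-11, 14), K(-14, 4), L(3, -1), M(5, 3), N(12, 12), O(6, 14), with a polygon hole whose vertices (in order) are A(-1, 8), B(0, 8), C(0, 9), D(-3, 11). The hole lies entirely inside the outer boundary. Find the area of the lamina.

260

Outer boundary:
Apply the surveyor's formula: 2A = Σ (x_i·y_{i+1} − x_{i+1}·y_i), indices taken mod 6.
Σ = (152) + (2) + (14) + (24) + (96) + (238) = 526
Area = |Σ|/2 = 263.
Hole:
Apply the shoelace formula: 2A = Σ (x_i·y_{i+1} − x_{i+1}·y_i), indices taken mod 4.
Σ = (-8) + (0) + (27) + (-13) = 6
Area = |Σ|/2 = 3.
Net area = 263 − 3 = 260.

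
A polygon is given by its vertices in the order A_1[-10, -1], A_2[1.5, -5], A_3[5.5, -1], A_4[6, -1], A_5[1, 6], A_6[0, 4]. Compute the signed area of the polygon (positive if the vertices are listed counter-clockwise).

Apply the shoelace (surveyor's) formula: 2A = Σ (x_i·y_{i+1} − x_{i+1}·y_i), indices taken mod 6.
Σ = (51.5) + (26) + (0.5) + (37) + (4) + (40) = 159
Signed area = Σ/2 = 79.5 (positive ⇒ counter-clockwise traversal).

79.5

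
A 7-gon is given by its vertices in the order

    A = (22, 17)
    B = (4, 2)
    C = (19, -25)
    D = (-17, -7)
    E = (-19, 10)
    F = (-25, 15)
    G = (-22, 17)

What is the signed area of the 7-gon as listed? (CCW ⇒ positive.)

-950.5

Apply the surveyor's formula: 2A = Σ (x_i·y_{i+1} − x_{i+1}·y_i), indices taken mod 7.
Σ = (-24) + (-138) + (-558) + (-303) + (-35) + (-95) + (-748) = -1901
Signed area = Σ/2 = -950.5 (negative ⇒ clockwise traversal).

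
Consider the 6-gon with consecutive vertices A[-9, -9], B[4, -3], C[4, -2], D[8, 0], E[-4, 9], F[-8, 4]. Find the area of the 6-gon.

159.5

Cross-terms: 63, 4, 16, 72, 56, 108  ⇒  Σ = 319
Area = |Σ|/2 = 159.5.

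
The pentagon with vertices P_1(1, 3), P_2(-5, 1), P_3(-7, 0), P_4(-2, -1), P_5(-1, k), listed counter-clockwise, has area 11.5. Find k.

1

The doubled signed area Σ (x_i y_{i+1} − x_{i+1} y_i) is linear in k.
With k=0 it equals 26; the coefficient of k is -3 (from the two edges through P_5).
So -3·k + 26 = 2·11.5 = 23 ⇒ k = 1.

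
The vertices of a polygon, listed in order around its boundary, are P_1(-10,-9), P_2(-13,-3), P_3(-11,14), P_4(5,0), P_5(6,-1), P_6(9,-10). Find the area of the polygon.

Apply the shoelace (surveyor's) formula: 2A = Σ (x_i·y_{i+1} − x_{i+1}·y_i), indices taken mod 6.
Σ = (-87) + (-215) + (-70) + (-5) + (-51) + (-181) = -609
Area = |Σ|/2 = 304.5.

304.5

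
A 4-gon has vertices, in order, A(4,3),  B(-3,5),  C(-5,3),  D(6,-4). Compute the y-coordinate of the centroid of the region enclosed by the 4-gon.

Apply the shoelace formula. First the cross-terms c_i = x_i·y_{i+1} − x_{i+1}·y_i:
  29, 16, 2, 34  ⇒  2A = 81, A = 40.5.
Then Σ (y_i + y_{i+1})·c_i = 324, so ȳ = 324 / (6·40.5) = 4/3.

4/3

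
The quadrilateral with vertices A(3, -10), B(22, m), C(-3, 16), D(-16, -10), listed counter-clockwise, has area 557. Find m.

11

The doubled signed area Σ (x_i y_{i+1} − x_{i+1} y_i) is linear in m.
With m=0 it equals 1048; the coefficient of m is 6 (from the two edges through B).
So 6·m + 1048 = 2·557 = 1114 ⇒ m = 11.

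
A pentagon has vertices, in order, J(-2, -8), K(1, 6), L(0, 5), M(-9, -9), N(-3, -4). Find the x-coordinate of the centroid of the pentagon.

-584/213

Apply the shoelace formula. First the cross-terms c_i = x_i·y_{i+1} − x_{i+1}·y_i:
  -4, 5, 45, 9, 16  ⇒  2A = 71, A = 35.5.
Then Σ (x_i + x_{i+1})·c_i = -584, so x̄ = -584 / (6·35.5) = -584/213.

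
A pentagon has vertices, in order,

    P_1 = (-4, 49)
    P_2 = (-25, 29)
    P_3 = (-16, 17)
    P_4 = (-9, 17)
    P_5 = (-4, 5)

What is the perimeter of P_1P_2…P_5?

|P_1P_2| = √((-21)² + (-20)²) = √841 = 29
|P_2P_3| = √((9)² + (-12)²) = √225 = 15
|P_3P_4| = √((7)² + (0)²) = √49 = 7
|P_4P_5| = √((5)² + (-12)²) = √169 = 13
|P_5P_1| = √((0)² + (44)²) = √1936 = 44
Perimeter = 29 + 15 + 7 + 13 + 44 = 108.

108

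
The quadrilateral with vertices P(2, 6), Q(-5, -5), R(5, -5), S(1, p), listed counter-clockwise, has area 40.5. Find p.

0

Write out the shoelace sum; only the two edges meeting at S involve p:
2·Area = [(5·p − 1·(-5)) + (1·6 − 2·p)] + 70
       = 3·p + 81 = 81
⇒ p = 0.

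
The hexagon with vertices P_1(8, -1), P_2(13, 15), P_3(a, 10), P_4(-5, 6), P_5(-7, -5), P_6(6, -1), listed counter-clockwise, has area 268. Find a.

-13

Write out the shoelace sum; only the two edges meeting at P_3 involve a:
2·Area = [(13·10 − a·15) + (a·6 − (-5)·10)] + 239
       = -9·a + 419 = 536
⇒ a = -13.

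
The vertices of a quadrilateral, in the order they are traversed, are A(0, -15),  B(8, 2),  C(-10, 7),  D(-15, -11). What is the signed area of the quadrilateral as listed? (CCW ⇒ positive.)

Apply the shoelace (surveyor's) formula: 2A = Σ (x_i·y_{i+1} − x_{i+1}·y_i), indices taken mod 4.
A→B: (0)(2) − (8)(-15) = 120
B→C: (8)(7) − (-10)(2) = 76
C→D: (-10)(-11) − (-15)(7) = 215
D→A: (-15)(-15) − (0)(-11) = 225
Σ = 636
Signed area = Σ/2 = 318 (positive ⇒ counter-clockwise traversal).

318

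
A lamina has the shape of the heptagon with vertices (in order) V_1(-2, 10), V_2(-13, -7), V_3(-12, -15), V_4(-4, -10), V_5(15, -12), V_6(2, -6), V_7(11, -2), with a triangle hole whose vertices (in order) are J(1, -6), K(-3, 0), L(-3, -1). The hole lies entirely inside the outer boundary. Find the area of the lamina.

305.5

Outer boundary:
V_1→V_2: (-2)(-7) − (-13)(10) = 144
V_2→V_3: (-13)(-15) − (-12)(-7) = 111
V_3→V_4: (-12)(-10) − (-4)(-15) = 60
V_4→V_5: (-4)(-12) − (15)(-10) = 198
V_5→V_6: (15)(-6) − (2)(-12) = -66
V_6→V_7: (2)(-2) − (11)(-6) = 62
V_7→V_1: (11)(10) − (-2)(-2) = 106
Σ = 615
Area = |Σ|/2 = 307.5.
Hole:
Apply the surveyor's formula: 2A = Σ (x_i·y_{i+1} − x_{i+1}·y_i), indices taken mod 3.
J→K: (1)(0) − (-3)(-6) = -18
K→L: (-3)(-1) − (-3)(0) = 3
L→J: (-3)(-6) − (1)(-1) = 19
Σ = 4
Area = |Σ|/2 = 2.
Net area = 307.5 − 2 = 305.5.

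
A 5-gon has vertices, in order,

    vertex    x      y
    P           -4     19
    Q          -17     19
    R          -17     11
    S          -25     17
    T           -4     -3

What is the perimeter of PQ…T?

82

|PQ| = √((-13)² + (0)²) = √169 = 13
|QR| = √((0)² + (-8)²) = √64 = 8
|RS| = √((-8)² + (6)²) = √100 = 10
|ST| = √((21)² + (-20)²) = √841 = 29
|TP| = √((0)² + (22)²) = √484 = 22
Perimeter = 13 + 8 + 10 + 29 + 22 = 82.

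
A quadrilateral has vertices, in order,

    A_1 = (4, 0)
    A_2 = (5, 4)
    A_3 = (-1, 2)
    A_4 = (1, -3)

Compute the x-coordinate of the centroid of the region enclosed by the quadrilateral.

Apply the shoelace (surveyor's) formula. First the cross-terms c_i = x_i·y_{i+1} − x_{i+1}·y_i:
  16, 14, 1, 12  ⇒  2A = 43, A = 21.5.
Then Σ (x_i + x_{i+1})·c_i = 260, so x̄ = 260 / (6·21.5) = 260/129.

260/129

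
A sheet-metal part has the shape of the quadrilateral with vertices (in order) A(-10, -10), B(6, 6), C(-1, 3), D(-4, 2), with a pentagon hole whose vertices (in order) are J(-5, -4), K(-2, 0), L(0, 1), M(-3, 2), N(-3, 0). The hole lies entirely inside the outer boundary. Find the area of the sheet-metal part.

Outer boundary:
Apply the shoelace (surveyor's) formula: 2A = Σ (x_i·y_{i+1} − x_{i+1}·y_i), indices taken mod 4.
Cross-terms: 0, 24, 10, 60  ⇒  Σ = 94
Area = |Σ|/2 = 47.
Hole:
Σ = (-8) + (-2) + (3) + (6) + (12) = 11
Area = |Σ|/2 = 5.5.
Net area = 47 − 5.5 = 41.5.

41.5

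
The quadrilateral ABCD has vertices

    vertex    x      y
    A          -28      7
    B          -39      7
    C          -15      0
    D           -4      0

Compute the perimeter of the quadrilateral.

72

|AB| = √((-11)² + (0)²) = √121 = 11
|BC| = √((24)² + (-7)²) = √625 = 25
|CD| = √((11)² + (0)²) = √121 = 11
|DA| = √((-24)² + (7)²) = √625 = 25
Perimeter = 11 + 25 + 11 + 25 = 72.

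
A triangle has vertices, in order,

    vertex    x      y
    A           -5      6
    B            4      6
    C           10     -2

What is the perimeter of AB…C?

|AB| = √((9)² + (0)²) = √81 = 9
|BC| = √((6)² + (-8)²) = √100 = 10
|CA| = √((-15)² + (8)²) = √289 = 17
Perimeter = 9 + 10 + 17 = 36.

36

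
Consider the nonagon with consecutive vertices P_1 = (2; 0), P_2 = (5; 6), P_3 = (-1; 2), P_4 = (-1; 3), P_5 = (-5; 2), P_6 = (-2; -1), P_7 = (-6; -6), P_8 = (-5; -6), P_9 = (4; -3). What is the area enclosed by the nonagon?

53

Apply the shoelace formula: 2A = Σ (x_i·y_{i+1} − x_{i+1}·y_i), indices taken mod 9.
Σ = (12) + (16) + (-1) + (13) + (9) + (6) + (6) + (39) + (6) = 106
Area = |Σ|/2 = 53.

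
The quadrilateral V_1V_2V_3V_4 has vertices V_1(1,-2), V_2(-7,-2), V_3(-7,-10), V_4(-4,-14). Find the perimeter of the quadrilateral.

34

|V_1V_2| = √((-8)² + (0)²) = √64 = 8
|V_2V_3| = √((0)² + (-8)²) = √64 = 8
|V_3V_4| = √((3)² + (-4)²) = √25 = 5
|V_4V_1| = √((5)² + (12)²) = √169 = 13
Perimeter = 8 + 8 + 5 + 13 = 34.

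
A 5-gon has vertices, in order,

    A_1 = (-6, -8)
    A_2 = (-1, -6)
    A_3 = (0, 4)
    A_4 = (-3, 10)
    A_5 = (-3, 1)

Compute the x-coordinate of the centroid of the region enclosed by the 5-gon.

Apply Gauss's area formula. First the cross-terms c_i = x_i·y_{i+1} − x_{i+1}·y_i:
  28, -4, 12, 27, 30  ⇒  2A = 93, A = 46.5.
Then Σ (x_i + x_{i+1})·c_i = -660, so x̄ = -660 / (6·46.5) = -220/93.

-220/93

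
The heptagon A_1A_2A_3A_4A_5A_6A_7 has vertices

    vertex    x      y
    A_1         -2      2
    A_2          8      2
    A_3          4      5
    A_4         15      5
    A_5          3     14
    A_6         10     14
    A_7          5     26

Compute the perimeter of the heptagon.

86

|A_1A_2| = √((10)² + (0)²) = √100 = 10
|A_2A_3| = √((-4)² + (3)²) = √25 = 5
|A_3A_4| = √((11)² + (0)²) = √121 = 11
|A_4A_5| = √((-12)² + (9)²) = √225 = 15
|A_5A_6| = √((7)² + (0)²) = √49 = 7
|A_6A_7| = √((-5)² + (12)²) = √169 = 13
|A_7A_1| = √((-7)² + (-24)²) = √625 = 25
Perimeter = 10 + 5 + 11 + 15 + 7 + 13 + 25 = 86.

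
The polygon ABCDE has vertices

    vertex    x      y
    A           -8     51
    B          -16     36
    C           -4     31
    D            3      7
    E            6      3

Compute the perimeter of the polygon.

110

|AB| = √((-8)² + (-15)²) = √289 = 17
|BC| = √((12)² + (-5)²) = √169 = 13
|CD| = √((7)² + (-24)²) = √625 = 25
|DE| = √((3)² + (-4)²) = √25 = 5
|EA| = √((-14)² + (48)²) = √2500 = 50
Perimeter = 17 + 13 + 25 + 5 + 50 = 110.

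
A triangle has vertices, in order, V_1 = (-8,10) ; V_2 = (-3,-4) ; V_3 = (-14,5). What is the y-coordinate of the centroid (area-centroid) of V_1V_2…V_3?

11/3

Apply Gauss's area formula. First the cross-terms c_i = x_i·y_{i+1} − x_{i+1}·y_i:
  62, -71, -100  ⇒  2A = -109, A = -54.5.
Then Σ (y_i + y_{i+1})·c_i = -1199, so ȳ = -1199 / (6·(-54.5)) = 11/3.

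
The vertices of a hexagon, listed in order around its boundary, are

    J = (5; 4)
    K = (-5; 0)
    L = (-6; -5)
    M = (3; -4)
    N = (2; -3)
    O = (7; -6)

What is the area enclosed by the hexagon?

J→K: (5)(0) − (-5)(4) = 20
K→L: (-5)(-5) − (-6)(0) = 25
L→M: (-6)(-4) − (3)(-5) = 39
M→N: (3)(-3) − (2)(-4) = -1
N→O: (2)(-6) − (7)(-3) = 9
O→J: (7)(4) − (5)(-6) = 58
Σ = 150
Area = |Σ|/2 = 75.

75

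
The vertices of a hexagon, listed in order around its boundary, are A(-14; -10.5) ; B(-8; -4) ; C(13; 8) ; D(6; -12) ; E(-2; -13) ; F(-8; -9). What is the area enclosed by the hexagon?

Σ = (-28) + (-12) + (-204) + (-102) + (-86) + (-42) = -474
Area = |Σ|/2 = 237.

237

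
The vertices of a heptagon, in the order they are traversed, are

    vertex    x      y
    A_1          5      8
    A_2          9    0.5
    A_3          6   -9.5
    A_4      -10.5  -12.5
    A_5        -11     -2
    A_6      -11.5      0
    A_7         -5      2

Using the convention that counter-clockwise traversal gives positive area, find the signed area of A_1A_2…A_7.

Σ = (-69.5) + (-88.5) + (-174.75) + (-116.5) + (-23) + (-23) + (-50) = -545.25
Signed area = Σ/2 = -272.625 (negative ⇒ clockwise traversal).

-272.625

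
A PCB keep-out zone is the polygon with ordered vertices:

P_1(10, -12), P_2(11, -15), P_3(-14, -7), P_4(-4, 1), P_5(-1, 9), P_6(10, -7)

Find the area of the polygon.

257.5

Apply the shoelace (surveyor's) formula: 2A = Σ (x_i·y_{i+1} − x_{i+1}·y_i), indices taken mod 6.
Cross-terms: -18, -287, -42, -35, -83, -50  ⇒  Σ = -515
Area = |Σ|/2 = 257.5.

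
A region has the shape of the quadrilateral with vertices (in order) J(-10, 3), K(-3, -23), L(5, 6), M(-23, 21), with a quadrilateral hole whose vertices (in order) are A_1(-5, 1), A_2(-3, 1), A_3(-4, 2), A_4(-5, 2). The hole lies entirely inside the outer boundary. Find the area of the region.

358.5

Outer boundary:
Cross-terms: 239, 97, 243, 141  ⇒  Σ = 720
Area = |Σ|/2 = 360.
Hole:
Σ = (-2) + (-2) + (2) + (5) = 3
Area = |Σ|/2 = 1.5.
Net area = 360 − 1.5 = 358.5.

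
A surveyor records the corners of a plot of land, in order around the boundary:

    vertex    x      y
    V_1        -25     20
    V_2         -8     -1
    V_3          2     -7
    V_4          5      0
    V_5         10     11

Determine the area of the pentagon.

404

Apply the surveyor's formula: 2A = Σ (x_i·y_{i+1} − x_{i+1}·y_i), indices taken mod 5.
V_1→V_2: (-25)(-1) − (-8)(20) = 185
V_2→V_3: (-8)(-7) − (2)(-1) = 58
V_3→V_4: (2)(0) − (5)(-7) = 35
V_4→V_5: (5)(11) − (10)(0) = 55
V_5→V_1: (10)(20) − (-25)(11) = 475
Σ = 808
Area = |Σ|/2 = 404.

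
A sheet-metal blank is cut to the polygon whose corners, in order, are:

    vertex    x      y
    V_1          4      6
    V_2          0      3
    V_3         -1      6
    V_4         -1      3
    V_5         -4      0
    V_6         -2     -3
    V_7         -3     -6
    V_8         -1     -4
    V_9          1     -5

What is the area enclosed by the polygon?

43

Apply the shoelace (surveyor's) formula: 2A = Σ (x_i·y_{i+1} − x_{i+1}·y_i), indices taken mod 9.
V_1→V_2: (4)(3) − (0)(6) = 12
V_2→V_3: (0)(6) − (-1)(3) = 3
V_3→V_4: (-1)(3) − (-1)(6) = 3
V_4→V_5: (-1)(0) − (-4)(3) = 12
V_5→V_6: (-4)(-3) − (-2)(0) = 12
V_6→V_7: (-2)(-6) − (-3)(-3) = 3
V_7→V_8: (-3)(-4) − (-1)(-6) = 6
V_8→V_9: (-1)(-5) − (1)(-4) = 9
V_9→V_1: (1)(6) − (4)(-5) = 26
Σ = 86
Area = |Σ|/2 = 43.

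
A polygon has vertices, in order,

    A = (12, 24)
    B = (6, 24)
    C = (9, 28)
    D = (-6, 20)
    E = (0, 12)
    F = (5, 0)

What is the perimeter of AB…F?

76

|AB| = √((-6)² + (0)²) = √36 = 6
|BC| = √((3)² + (4)²) = √25 = 5
|CD| = √((-15)² + (-8)²) = √289 = 17
|DE| = √((6)² + (-8)²) = √100 = 10
|EF| = √((5)² + (-12)²) = √169 = 13
|FA| = √((7)² + (24)²) = √625 = 25
Perimeter = 6 + 5 + 17 + 10 + 13 + 25 = 76.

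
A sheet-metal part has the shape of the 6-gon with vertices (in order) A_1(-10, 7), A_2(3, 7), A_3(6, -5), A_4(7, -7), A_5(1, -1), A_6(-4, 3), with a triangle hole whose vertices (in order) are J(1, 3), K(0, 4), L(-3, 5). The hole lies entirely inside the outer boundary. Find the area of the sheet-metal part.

Outer boundary:
Σ = (-91) + (-57) + (-7) + (0) + (-1) + (2) = -154
Area = |Σ|/2 = 77.
Hole:
Apply the surveyor's formula: 2A = Σ (x_i·y_{i+1} − x_{i+1}·y_i), indices taken mod 3.
Σ = (4) + (12) + (-14) = 2
Area = |Σ|/2 = 1.
Net area = 77 − 1 = 76.

76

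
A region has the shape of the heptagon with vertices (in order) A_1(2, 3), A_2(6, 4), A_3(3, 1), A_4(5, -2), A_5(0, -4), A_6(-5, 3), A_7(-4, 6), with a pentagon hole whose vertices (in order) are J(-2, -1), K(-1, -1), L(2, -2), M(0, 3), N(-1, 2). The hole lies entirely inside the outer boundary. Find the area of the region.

Outer boundary:
Cross-terms: -10, -6, -11, -20, -20, -18, -24  ⇒  Σ = -109
Area = |Σ|/2 = 54.5.
Hole:
Cross-terms: 1, 4, 6, 3, 5  ⇒  Σ = 19
Area = |Σ|/2 = 9.5.
Net area = 54.5 − 9.5 = 45.

45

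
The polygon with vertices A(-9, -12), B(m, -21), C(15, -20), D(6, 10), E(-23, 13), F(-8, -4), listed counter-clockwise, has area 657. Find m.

The doubled signed area Σ (x_i y_{i+1} − x_{i+1} y_i) is linear in m.
With m=0 it equals 1338; the coefficient of m is -8 (from the two edges through B).
So -8·m + 1338 = 2·657 = 1314 ⇒ m = 3.

3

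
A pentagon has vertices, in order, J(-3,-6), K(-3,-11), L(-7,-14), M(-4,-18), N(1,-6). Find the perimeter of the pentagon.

32

|JK| = √((0)² + (-5)²) = √25 = 5
|KL| = √((-4)² + (-3)²) = √25 = 5
|LM| = √((3)² + (-4)²) = √25 = 5
|MN| = √((5)² + (12)²) = √169 = 13
|NJ| = √((-4)² + (0)²) = √16 = 4
Perimeter = 5 + 5 + 5 + 13 + 4 = 32.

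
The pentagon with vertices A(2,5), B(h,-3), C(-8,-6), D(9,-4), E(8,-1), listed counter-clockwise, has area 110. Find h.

-9

Write out the shoelace sum; only the two edges meeting at B involve h:
2·Area = [(2·(-3) − h·5) + (h·(-6) − (-8)·(-3))] + 151
       = -11·h + 121 = 220
⇒ h = -9.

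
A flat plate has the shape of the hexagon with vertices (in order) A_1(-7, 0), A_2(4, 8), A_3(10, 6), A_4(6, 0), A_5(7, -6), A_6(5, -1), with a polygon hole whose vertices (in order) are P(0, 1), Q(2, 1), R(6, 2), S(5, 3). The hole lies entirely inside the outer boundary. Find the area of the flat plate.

79.5

Outer boundary:
Cross-terms: -56, -56, -36, -36, 23, -7  ⇒  Σ = -168
Area = |Σ|/2 = 84.
Hole:
P→Q: (0)(1) − (2)(1) = -2
Q→R: (2)(2) − (6)(1) = -2
R→S: (6)(3) − (5)(2) = 8
S→P: (5)(1) − (0)(3) = 5
Σ = 9
Area = |Σ|/2 = 4.5.
Net area = 84 − 4.5 = 79.5.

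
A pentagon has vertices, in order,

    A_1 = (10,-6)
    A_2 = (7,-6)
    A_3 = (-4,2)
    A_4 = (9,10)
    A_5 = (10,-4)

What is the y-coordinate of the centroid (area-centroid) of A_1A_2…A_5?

Apply the shoelace formula. First the cross-terms c_i = x_i·y_{i+1} − x_{i+1}·y_i:
  -18, -10, -58, -136, -20  ⇒  2A = -242, A = -121.
Then Σ (y_i + y_{i+1})·c_i = -1056, so ȳ = -1056 / (6·(-121)) = 16/11.

16/11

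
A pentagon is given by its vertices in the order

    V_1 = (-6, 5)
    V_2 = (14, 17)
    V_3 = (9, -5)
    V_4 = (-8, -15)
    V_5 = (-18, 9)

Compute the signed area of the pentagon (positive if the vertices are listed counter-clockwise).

Apply the surveyor's formula: 2A = Σ (x_i·y_{i+1} − x_{i+1}·y_i), indices taken mod 5.
Cross-terms: -172, -223, -175, -342, -36  ⇒  Σ = -948
Signed area = Σ/2 = -474 (negative ⇒ clockwise traversal).

-474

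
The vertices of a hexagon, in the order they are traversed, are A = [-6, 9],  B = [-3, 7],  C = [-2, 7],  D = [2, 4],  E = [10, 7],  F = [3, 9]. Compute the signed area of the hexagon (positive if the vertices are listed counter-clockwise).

40

Apply the shoelace (surveyor's) formula: 2A = Σ (x_i·y_{i+1} − x_{i+1}·y_i), indices taken mod 6.
A→B: (-6)(7) − (-3)(9) = -15
B→C: (-3)(7) − (-2)(7) = -7
C→D: (-2)(4) − (2)(7) = -22
D→E: (2)(7) − (10)(4) = -26
E→F: (10)(9) − (3)(7) = 69
F→A: (3)(9) − (-6)(9) = 81
Σ = 80
Signed area = Σ/2 = 40 (positive ⇒ counter-clockwise traversal).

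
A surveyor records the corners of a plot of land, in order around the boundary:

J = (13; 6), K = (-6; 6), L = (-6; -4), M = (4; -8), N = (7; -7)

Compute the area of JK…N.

199.5

Σ = (114) + (60) + (64) + (28) + (133) = 399
Area = |Σ|/2 = 199.5.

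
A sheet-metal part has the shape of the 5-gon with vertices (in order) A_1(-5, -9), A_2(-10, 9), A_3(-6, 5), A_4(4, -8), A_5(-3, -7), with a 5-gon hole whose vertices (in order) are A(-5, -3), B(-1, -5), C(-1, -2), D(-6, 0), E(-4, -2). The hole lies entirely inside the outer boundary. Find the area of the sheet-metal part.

71

Outer boundary:
Apply the shoelace formula: 2A = Σ (x_i·y_{i+1} − x_{i+1}·y_i), indices taken mod 5.
A_1→A_2: (-5)(9) − (-10)(-9) = -135
A_2→A_3: (-10)(5) − (-6)(9) = 4
A_3→A_4: (-6)(-8) − (4)(5) = 28
A_4→A_5: (4)(-7) − (-3)(-8) = -52
A_5→A_1: (-3)(-9) − (-5)(-7) = -8
Σ = -163
Area = |Σ|/2 = 81.5.
Hole:
Σ = (22) + (-3) + (-12) + (12) + (2) = 21
Area = |Σ|/2 = 10.5.
Net area = 81.5 − 10.5 = 71.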